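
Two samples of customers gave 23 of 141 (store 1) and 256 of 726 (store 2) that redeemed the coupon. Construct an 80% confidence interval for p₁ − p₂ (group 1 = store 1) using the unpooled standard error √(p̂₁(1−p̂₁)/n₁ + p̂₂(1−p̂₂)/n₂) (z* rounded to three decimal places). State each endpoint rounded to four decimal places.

(-0.2354, -0.1436)

p̂₁ = 0.16312, p̂₂ = 0.35262, so the observed difference is -0.18950.
Unpooled SE = √(p̂₁(1−p̂₁)/n₁ + p̂₂(1−p̂₂)/n₂) = √(0.000968172 + 0.000314433) = 0.035813.
z* = 1.282 at the 80% level. Margin = 1.282·0.035813 = 0.04591.
So the interval runs from -0.2354 to -0.1436.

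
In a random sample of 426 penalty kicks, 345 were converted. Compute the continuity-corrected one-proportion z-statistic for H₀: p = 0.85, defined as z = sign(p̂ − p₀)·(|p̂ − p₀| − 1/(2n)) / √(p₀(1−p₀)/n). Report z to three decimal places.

p̂ = 345/426 = 0.80986. p̂ − p₀ = -0.040141.
1/(2n) = 0.001174.
Corrected numerator: |-0.040141| − 0.001174 = 0.038967.
SE₀ = √(0.85·0.15/426) = 0.017300.
z = −0.038967/0.017300 = -2.252.

z = -2.252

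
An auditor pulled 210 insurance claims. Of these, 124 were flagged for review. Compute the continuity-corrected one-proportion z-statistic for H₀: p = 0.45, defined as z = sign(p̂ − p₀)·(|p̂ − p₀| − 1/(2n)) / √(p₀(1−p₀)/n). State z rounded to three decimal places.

z = 4.023

p̂ = 124/210 = 0.59048. p̂ − p₀ = 0.140476.
Continuity correction 1/(2n) = 1/420 = 0.002381.
Corrected numerator: |0.140476| − 0.002381 = 0.138095.
SE₀ = √(0.45·0.55/210) = 0.034330.
z = (+)0.138095/0.034330 = 4.023.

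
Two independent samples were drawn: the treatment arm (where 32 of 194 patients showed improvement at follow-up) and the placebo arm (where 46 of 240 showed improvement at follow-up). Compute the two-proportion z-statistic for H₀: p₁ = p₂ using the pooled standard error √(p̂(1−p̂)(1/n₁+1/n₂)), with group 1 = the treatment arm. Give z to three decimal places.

p̂₁ = 32/194 = 0.16495, p̂₂ = 46/240 = 0.19167.
Pooling: p̂ = 78/434 = 0.17972.
Pooled SE = √[0.1474230·0.00932131] ≈ 0.037070.
z = (p̂₁ − p̂₂)/SE = (0.16495 − 0.19167)/0.037070 = -0.02672/0.037070 = -0.721.

z = -0.721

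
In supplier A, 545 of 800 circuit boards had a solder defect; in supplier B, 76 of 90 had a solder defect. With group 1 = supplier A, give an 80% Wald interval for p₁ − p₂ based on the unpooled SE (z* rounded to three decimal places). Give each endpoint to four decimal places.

(-0.2165, -0.1099)

p̂₁ = 0.68125, p̂₂ = 0.84444, so the observed difference is -0.16319.
Unpooled SE = √(p̂₁(1−p̂₁)/n₁ + p̂₂(1−p̂₂)/n₂) = √(0.000271436 + 0.001459534) = 0.041605.
For 80% confidence, z* = 1.282. Margin = 1.282·0.041605 = 0.05334.
Interval: -0.16319 ± 0.05334 → (-0.2165, -0.1099).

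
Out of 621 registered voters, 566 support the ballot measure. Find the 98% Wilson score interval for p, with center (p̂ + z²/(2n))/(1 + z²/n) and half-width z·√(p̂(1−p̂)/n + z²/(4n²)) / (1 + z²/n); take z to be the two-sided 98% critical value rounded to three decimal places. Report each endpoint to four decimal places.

p̂ = 566/621 = 0.91143; z = 2.326, so z² = 5.410276.
1 + z²/n = 1.008712.
Center = (0.91143 + 0.004356)/1.008712 = 0.90788.
Radicand: p̂(1−p̂)/n + z²/(4n²) = 0.000129988 + 0.000003507 = 0.000133495.
Half-width = z·√(radicand)/denom = 2.326·0.011554/1.008712 = 0.02664.
Interval: 0.90788 ± 0.02664 → (0.8812, 0.9345).

(0.8812, 0.9345)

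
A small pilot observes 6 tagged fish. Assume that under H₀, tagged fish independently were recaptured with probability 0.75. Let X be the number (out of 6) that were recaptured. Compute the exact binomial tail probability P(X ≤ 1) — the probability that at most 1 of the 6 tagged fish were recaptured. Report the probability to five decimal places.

P = 0.00464

X ~ Binomial(n=6, p=0.75).
P(X ≤ 1) = C(6,0)·0.75^0·0.25^6 + C(6,1)·0.75^1·0.25^5.
= 0.000244 + 0.004395 = 0.00464.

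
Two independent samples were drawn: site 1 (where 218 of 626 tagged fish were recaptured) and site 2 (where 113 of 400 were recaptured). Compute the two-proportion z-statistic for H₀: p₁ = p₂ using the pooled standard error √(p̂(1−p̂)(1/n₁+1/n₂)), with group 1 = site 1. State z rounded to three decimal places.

z = 2.197

Sample proportions: p̂₁ = 218/626 = 0.34824 and p̂₂ = 113/400 = 0.28250.
Pooling: p̂ = 331/1026 = 0.32261.
SE = √[p̂(1−p̂)(1/n₁+1/n₂)] = √[0.32261·0.67739·(1/626+1/400)] ≈ 0.029924.
z = (p̂₁ − p̂₂)/SE = (0.34824 − 0.28250)/0.029924 = 0.06574/0.029924 = 2.197.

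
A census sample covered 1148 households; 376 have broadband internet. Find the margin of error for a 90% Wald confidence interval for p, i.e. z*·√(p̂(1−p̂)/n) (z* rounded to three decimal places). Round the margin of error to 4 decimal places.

ME = 0.0228

p̂ = 376/1148 = 0.32753.
SE = √(p̂(1−p̂)/n) = √(0.220253/1148) = 0.013851.
The 90% critical value is z* = 1.645.
So ME = 0.0228.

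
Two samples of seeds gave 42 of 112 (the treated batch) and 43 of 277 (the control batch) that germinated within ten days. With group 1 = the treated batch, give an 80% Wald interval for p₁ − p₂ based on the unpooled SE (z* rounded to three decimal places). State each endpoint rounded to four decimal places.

(0.1548, 0.2847)

p̂₁ = 42/112 = 0.37500, p̂₂ = 43/277 = 0.15523; p̂₁ − p̂₂ = 0.21977.
SE = √(0.002092634 + 0.000473418) = √0.002566052 = 0.050656.
For 80% confidence, z* = 1.282. Margin of error = 0.06494.
So the interval runs from 0.1548 to 0.2847.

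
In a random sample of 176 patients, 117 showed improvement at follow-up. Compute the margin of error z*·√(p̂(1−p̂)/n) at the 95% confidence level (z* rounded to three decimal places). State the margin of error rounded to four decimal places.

ME = 0.0697

The sample proportion is 117/176 = 0.66477.
SE(p̂) = √(0.66477·0.33523/176) = 0.035584.
The 95% critical value is z* = 1.960.
Margin of error = z*·SE = 1.960 × 0.035584 = 0.0697.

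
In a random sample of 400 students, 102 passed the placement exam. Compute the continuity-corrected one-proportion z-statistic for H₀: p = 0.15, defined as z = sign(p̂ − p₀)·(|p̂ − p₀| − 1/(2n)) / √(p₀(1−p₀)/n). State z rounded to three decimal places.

z = 5.811

The sample proportion is 102/400 = 0.25500. p̂ − p₀ = 0.105000.
1/(2n) = 0.001250.
Corrected numerator: |0.105000| − 0.001250 = 0.103750.
Null standard error: √(0.15·0.85/400) = √0.000318750 = 0.017854.
z = (+)0.103750/0.017854 = 5.811.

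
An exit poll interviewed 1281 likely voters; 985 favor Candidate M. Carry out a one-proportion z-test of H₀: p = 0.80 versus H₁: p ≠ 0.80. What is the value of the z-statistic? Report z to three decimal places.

Sample proportion p̂ = 985/1281 = 0.76893.
SE₀ = √(0.80·0.20/1281) = 0.011176.
Test statistic: z = -0.03107/0.011176 = -2.780.

z = -2.780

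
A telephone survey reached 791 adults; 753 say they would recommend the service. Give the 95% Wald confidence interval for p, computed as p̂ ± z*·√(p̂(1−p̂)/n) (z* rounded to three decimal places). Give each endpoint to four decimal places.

p̂ = 753/791 = 0.95196.
SE(p̂) = √(0.95196·0.04804/791) = 0.007604.
The 95% critical value is z* = 1.960.
Margin of error: 1.960 × 0.007604 = 0.01490.
CI: 0.95196 ± 0.01490 = (0.9371, 0.9669).

(0.9371, 0.9669)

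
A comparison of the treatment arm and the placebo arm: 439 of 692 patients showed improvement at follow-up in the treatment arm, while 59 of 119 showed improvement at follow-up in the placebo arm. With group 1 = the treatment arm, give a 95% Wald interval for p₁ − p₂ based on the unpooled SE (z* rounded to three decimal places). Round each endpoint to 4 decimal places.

p̂₁ = 0.63439, p̂₂ = 0.49580, so the observed difference is 0.13859.
Unpooled SE = √(p̂₁(1−p̂₁)/n₁ + p̂₂(1−p̂₂)/n₂) = √(0.000335171 + 0.002100692) = 0.049354.
For 95% confidence, z* = 1.960. Margin = 1.960·0.049354 = 0.09673.
Interval: 0.13859 ± 0.09673 → (0.0419, 0.2353).

(0.0419, 0.2353)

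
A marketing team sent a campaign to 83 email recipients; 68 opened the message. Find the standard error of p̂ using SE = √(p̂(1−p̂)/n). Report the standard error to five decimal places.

SE = 0.04224

p̂ = 68/83 = 0.81928.
p̂(1−p̂) = 0.81928·0.18072 = 0.148060.
SE = √(0.148060/83) = 0.04224.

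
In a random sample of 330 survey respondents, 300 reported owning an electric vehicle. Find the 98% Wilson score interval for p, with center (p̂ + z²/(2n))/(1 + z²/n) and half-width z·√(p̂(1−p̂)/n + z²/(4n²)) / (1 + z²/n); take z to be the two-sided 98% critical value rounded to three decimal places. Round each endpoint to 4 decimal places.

(0.8654, 0.9396)

p̂ = 300/330 = 0.90909; z = 2.326, so z² = 5.410276.
1 + z²/n = 1.016395.
Center = (0.90909 + 0.008197)/1.016395 = 0.90249.
Radicand: p̂(1−p̂)/n + z²/(4n²) = 0.000250438 + 0.000012420 = 0.000262858.
Half-width = z·√(radicand)/denom = 2.326·0.016213/1.016395 = 0.03710.
CI: 0.90249 ± 0.03710 = (0.8654, 0.9396).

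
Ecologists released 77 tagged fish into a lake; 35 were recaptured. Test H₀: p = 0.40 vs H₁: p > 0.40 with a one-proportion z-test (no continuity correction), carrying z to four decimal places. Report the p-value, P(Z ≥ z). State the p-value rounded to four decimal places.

Sample proportion p̂ = 35/77 = 0.45455.
SE₀ = √(0.40·0.60/77) = 0.055829.
z = (p̂ − p₀)/SE = (35/77 − 0.40)/0.055829 ≈ 0.9770.
p-value = P(Z ≥ z) with z = 0.9770 → 0.1643.

p-value = 0.1643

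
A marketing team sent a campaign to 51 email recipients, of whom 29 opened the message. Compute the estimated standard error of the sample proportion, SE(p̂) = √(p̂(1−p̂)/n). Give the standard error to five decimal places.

Sample proportion p̂ = 29/51 = 0.56863.
p̂(1−p̂) = 0.245290.
Dividing by n and taking the root: √0.004809608 = 0.06935.

SE = 0.06935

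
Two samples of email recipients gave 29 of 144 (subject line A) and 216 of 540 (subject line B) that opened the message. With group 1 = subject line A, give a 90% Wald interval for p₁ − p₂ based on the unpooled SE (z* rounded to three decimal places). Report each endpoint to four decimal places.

(-0.2636, -0.1336)

p̂₁ = 0.20139, p̂₂ = 0.40000, so the observed difference is -0.19861.
SE = √(0.001116885 + 0.000444444) = √0.001561329 = 0.039514.
The 90% critical value is z* = 1.645. Margin = 1.645·0.039514 = 0.06500.
CI: -0.19861 ± 0.06500 = (-0.2636, -0.1336).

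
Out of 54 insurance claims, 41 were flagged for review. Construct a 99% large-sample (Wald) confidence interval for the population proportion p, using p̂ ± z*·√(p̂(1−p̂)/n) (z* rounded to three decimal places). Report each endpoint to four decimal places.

(0.6094, 0.9091)

With x = 41 successes in n = 54, p̂ = 0.75926.
SE = √(p̂(1−p̂)/n) = √(0.182785/54) = 0.058180.
The 99% critical value is z* = 2.576.
Margin = 2.576·0.058180 = 0.14987.
Interval: 0.75926 ± 0.14987 → (0.6094, 0.9091).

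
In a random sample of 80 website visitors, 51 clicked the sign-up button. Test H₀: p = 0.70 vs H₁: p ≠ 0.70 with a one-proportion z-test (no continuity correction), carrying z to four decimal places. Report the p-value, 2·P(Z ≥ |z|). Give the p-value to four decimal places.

The sample proportion is 51/80 = 0.63750.
Null standard error: √(0.70·0.30/80) = √0.002625000 = 0.051235.
Test statistic (full precision, shown to 4 dp): z = (51/80 − 0.70)/SE₀ ≈ -1.2199.
From the standard normal, 2·P(Z ≥ |z|) = 0.2225.

p-value = 0.2225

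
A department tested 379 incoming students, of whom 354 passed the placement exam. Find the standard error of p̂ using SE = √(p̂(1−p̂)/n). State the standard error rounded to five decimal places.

SE = 0.01275

Sample proportion p̂ = 354/379 = 0.93404.
p̂(1−p̂) = 0.061609.
Dividing by n and taking the root: √0.000162557 = 0.01275.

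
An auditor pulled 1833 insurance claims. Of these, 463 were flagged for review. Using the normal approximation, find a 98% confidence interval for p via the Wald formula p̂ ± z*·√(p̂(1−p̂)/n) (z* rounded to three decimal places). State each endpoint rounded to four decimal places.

The sample proportion is 463/1833 = 0.25259.
Standard error of p̂: √(0.188789/1833) = √0.000102995 = 0.010149.
The 98% critical value is z* = 2.326.
Margin of error: 2.326 × 0.010149 = 0.02361.
Interval: 0.25259 ± 0.02361 → (0.2290, 0.2762).

(0.2290, 0.2762)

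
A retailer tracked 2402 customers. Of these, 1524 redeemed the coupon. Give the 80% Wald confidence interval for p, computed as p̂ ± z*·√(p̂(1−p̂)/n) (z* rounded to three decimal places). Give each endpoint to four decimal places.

p̂ = 1524/2402 = 0.63447.
Standard error of p̂: √(0.231917/2402) = √0.000096552 = 0.009826.
z* = 1.282 at the 80% level.
Margin of error: 1.282 × 0.009826 = 0.01260.
So the interval runs from 0.6219 to 0.6471.

(0.6219, 0.6471)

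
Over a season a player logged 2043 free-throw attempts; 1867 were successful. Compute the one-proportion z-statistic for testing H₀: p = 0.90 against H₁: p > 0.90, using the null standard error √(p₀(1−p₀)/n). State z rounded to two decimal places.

z = 2.09

Sample proportion p̂ = 1867/2043 = 0.91385.
Under H₀, SE = √(p₀(1−p₀)/n) = √(0.90·0.10/2043) = √0.000044053 = 0.006637.
z = (p̂ − p₀)/SE = (0.91385 − 0.90)/0.006637 = 2.09.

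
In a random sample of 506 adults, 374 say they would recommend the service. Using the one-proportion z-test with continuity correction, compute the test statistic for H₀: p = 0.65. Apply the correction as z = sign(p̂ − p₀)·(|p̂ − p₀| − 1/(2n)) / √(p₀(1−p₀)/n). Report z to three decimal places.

p̂ = 374/506 = 0.73913. p̂ − p₀ = 0.089130.
1/(2n) = 0.000988.
Corrected numerator: |0.089130| − 0.000988 = 0.088142.
Under H₀, SE = √(p₀(1−p₀)/n) = √(0.65·0.35/506) = √0.000449605 = 0.021204.
z = (+)0.088142/0.021204 = 4.157.

z = 4.157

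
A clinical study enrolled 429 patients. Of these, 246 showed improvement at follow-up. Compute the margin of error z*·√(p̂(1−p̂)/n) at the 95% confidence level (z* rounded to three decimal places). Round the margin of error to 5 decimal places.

The sample proportion is 246/429 = 0.57343.
SE(p̂) = √(0.57343·0.42657/429) = 0.023879.
z* = 1.960 at the 95% level.
ME = 1.960·0.023879 = 0.04680.

ME = 0.04680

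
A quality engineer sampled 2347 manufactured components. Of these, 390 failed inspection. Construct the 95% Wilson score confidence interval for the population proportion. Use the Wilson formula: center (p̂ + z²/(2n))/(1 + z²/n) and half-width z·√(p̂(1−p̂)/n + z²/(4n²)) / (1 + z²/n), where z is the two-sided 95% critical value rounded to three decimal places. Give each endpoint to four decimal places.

(0.1517, 0.1818)

p̂ = 390/2347 = 0.16617; z = 1.960, so z² = 3.841600.
1 + z²/n = 1.001637.
Center = (0.16617 + 0.000818)/1.001637 = 0.16672.
Radicand: p̂(1−p̂)/n + z²/(4n²) = 0.000059036 + 0.000000174 = 0.000059210.
Half-width = 1.960·√0.000059210/1.001637 = 0.01506.
Interval: 0.16672 ± 0.01506 → (0.1517, 0.1818).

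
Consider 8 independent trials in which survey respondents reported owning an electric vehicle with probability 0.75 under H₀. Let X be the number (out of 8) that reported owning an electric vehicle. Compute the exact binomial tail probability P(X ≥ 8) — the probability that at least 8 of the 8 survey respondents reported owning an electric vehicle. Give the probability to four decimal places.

X ~ Binomial(n=8, p=0.75).
P(X ≥ 8) = C(8,8)·0.75^8·0.25^0.
= 0.100113 = 0.1001.

P = 0.1001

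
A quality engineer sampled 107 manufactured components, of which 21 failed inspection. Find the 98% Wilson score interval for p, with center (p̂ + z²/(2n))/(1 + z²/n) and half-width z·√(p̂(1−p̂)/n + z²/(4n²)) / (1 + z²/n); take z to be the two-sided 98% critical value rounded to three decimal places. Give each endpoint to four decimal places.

(0.1225, 0.2992)

p̂ = 21/107 = 0.19626; z = 2.326, so z² = 5.410276.
1 + z²/n = 1.050563.
Center = (0.19626 + 0.025282)/1.050563 = 0.21088.
Radicand: p̂(1−p̂)/n + z²/(4n²) = 0.001474234 + 0.000118139 = 0.001592373.
Half-width = 2.326·√0.001592373/1.050563 = 0.08835.
Interval: 0.21088 ± 0.08835 → (0.1225, 0.2992).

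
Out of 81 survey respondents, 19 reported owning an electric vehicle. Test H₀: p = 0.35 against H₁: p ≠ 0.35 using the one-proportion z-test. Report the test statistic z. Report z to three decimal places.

Sample proportion p̂ = 19/81 = 0.23457.
Null standard error: √(0.35·0.65/81) = √0.002808642 = 0.052997.
z = (p̂ − p₀)/SE = (0.23457 − 0.35)/0.052997 = -2.178.

z = -2.178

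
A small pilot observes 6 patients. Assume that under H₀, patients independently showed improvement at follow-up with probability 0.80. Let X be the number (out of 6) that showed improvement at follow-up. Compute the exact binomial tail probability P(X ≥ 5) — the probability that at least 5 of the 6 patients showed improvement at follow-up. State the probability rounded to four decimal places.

X is binomial with n = 6 and p = 0.80.
P(X ≥ 5) = C(6,5)·0.80^5·0.20^1 + C(6,6)·0.80^6·0.20^0.
= 0.393216 + 0.262144 = 0.6554.

P = 0.6554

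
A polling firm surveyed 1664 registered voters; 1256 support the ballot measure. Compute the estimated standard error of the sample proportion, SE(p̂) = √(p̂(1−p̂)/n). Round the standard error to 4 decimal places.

SE = 0.0105

p̂ = 1256/1664 = 0.75481.
p̂(1−p̂) = 0.185072.
SE = √(0.185072/1664) = 0.0105.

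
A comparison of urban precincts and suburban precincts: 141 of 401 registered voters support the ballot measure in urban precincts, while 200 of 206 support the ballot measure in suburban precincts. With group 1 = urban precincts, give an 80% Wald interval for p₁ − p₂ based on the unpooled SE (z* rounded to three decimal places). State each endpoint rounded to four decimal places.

(-0.6533, -0.5852)

p̂₁ = 141/401 = 0.35162, p̂₂ = 200/206 = 0.97087; p̂₁ − p̂₂ = -0.61925.
Unpooled SE = √(p̂₁(1−p̂₁)/n₁ + p̂₂(1−p̂₂)/n₂) = √(0.000568538 + 0.000137271) = 0.026567.
For 80% confidence, z* = 1.282. Margin = 1.282·0.026567 = 0.03406.
CI: -0.61925 ± 0.03406 = (-0.6533, -0.5852).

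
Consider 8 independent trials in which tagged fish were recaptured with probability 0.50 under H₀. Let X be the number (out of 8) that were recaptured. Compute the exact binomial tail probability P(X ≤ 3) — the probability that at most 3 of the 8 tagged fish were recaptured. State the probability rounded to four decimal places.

X ~ Binomial(n=8, p=0.50).
P(X ≤ 3) = C(8,0)·0.50^0·0.50^8 + C(8,1)·0.50^1·0.50^7 + C(8,2)·0.50^2·0.50^6 + C(8,3)·0.50^3·0.50^5.
= 0.003906 + 0.031250 + 0.109375 + 0.218750 = 0.3633.

P = 0.3633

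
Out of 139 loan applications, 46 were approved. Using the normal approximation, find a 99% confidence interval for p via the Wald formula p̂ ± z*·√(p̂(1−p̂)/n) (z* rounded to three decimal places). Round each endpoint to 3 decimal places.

p̂ = 46/139 = 0.33094.
SE = √(p̂(1−p̂)/n) = √(0.221417/139) = 0.039912.
z* = 2.576 at the 99% level.
Margin = 2.576·0.039912 = 0.10281.
Interval: 0.33094 ± 0.10281 → (0.228, 0.434).

(0.228, 0.434)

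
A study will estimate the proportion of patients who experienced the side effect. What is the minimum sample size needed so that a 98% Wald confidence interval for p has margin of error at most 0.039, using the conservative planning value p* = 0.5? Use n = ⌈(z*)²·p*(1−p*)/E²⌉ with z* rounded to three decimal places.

For 98% confidence, z* = 2.326.
p*(1−p*) = 0.2500.
Required n before rounding: 5.410276 × 0.2500 / 0.039² = 889.263.
Rounding up, n = 890.

n = 890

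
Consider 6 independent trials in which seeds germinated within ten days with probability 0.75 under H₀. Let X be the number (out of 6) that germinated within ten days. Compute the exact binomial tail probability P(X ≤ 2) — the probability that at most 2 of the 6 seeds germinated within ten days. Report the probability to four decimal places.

P = 0.0376

X is binomial with n = 6 and p = 0.75.
P(X ≤ 2) = C(6,0)·0.75^0·0.25^6 + C(6,1)·0.75^1·0.25^5 + C(6,2)·0.75^2·0.25^4.
= 0.000244 + 0.004395 + 0.032959 = 0.0376.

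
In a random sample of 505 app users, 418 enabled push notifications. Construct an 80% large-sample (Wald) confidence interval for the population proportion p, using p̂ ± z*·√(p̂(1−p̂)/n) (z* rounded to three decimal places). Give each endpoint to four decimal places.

Sample proportion p̂ = 418/505 = 0.82772.
SE = √(p̂(1−p̂)/n) = √(0.142598/505) = 0.016804.
For 80% confidence, z* = 1.282.
Margin of error: 1.282 × 0.016804 = 0.02154.
CI: 0.82772 ± 0.02154 = (0.8062, 0.8493).

(0.8062, 0.8493)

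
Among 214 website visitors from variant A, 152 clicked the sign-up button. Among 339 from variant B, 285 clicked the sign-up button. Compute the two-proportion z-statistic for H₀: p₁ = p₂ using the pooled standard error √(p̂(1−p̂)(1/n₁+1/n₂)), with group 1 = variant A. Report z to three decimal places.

z = -3.669

Sample proportions: p̂₁ = 152/214 = 0.71028 and p̂₂ = 285/339 = 0.84071.
Pooled p̂ = (152+285)/(214+339) = 437/553 = 0.79024.
Pooled SE = √[0.1657636·0.00762275] ≈ 0.035547.
z = -0.13043/0.035547 = -3.669.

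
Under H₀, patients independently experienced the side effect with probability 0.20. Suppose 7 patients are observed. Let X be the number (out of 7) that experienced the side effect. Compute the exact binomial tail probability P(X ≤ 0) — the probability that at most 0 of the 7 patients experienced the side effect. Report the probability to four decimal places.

P = 0.2097

X ~ Binomial(n=7, p=0.20).
P(X ≤ 0) = C(7,0)·0.20^0·0.80^7.
= 0.209715 = 0.2097.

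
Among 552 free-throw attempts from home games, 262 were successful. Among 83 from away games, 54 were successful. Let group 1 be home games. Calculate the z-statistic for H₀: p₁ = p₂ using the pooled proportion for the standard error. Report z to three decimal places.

p̂₁ = 262/552 = 0.47464, p̂₂ = 54/83 = 0.65060.
Pooling: p̂ = 316/635 = 0.49764.
Pooled SE = √[0.2499944·0.01385979] ≈ 0.058863.
z = -0.17596/0.058863 = -2.989.

z = -2.989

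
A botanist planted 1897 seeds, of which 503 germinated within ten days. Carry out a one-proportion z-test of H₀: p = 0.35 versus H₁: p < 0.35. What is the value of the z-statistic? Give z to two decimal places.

z = -7.75

The sample proportion is 503/1897 = 0.26516.
Null standard error: √(0.35·0.65/1897) = √0.000119926 = 0.010951.
Test statistic: z = -0.08484/0.010951 = -7.75.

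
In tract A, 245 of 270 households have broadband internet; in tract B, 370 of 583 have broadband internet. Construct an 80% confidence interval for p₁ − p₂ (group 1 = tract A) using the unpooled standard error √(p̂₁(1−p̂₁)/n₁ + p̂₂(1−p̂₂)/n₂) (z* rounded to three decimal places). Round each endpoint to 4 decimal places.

(0.2386, 0.3069)

p̂₁ = 245/270 = 0.90741, p̂₂ = 370/583 = 0.63465; p̂₁ − p̂₂ = 0.27276.
Unpooled SE = √(p̂₁(1−p̂₁)/n₁ + p̂₂(1−p̂₂)/n₂) = √(0.000311182 + 0.000397718) = 0.026625.
The 80% critical value is z* = 1.282. Margin of error = 0.03413.
Interval: 0.27276 ± 0.03413 → (0.2386, 0.3069).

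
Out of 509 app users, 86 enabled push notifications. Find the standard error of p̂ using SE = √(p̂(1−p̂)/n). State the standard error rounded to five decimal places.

Sample proportion p̂ = 86/509 = 0.16896.
p̂(1−p̂) = 0.140413.
SE = √(0.140413/509) = 0.01661.

SE = 0.01661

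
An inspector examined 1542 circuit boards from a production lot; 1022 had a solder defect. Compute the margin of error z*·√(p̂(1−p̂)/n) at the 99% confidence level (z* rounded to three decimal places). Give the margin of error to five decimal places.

ME = 0.03101

With x = 1022 successes in n = 1542, p̂ = 0.66278.
Standard error of p̂: √(0.223504/1542) = √0.000144944 = 0.012039.
z* = 2.576 at the 99% level.
Margin of error = z*·SE = 2.576 × 0.012039 = 0.03101.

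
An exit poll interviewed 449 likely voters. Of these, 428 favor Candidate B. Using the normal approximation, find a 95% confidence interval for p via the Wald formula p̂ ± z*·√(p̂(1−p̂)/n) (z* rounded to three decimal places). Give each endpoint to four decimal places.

(0.9337, 0.9728)

Sample proportion p̂ = 428/449 = 0.95323.
SE(p̂) = √(0.95323·0.04677/449) = 0.009965.
The 95% critical value is z* = 1.960.
Margin = 1.960·0.009965 = 0.01953.
Interval: 0.95323 ± 0.01953 → (0.9337, 0.9728).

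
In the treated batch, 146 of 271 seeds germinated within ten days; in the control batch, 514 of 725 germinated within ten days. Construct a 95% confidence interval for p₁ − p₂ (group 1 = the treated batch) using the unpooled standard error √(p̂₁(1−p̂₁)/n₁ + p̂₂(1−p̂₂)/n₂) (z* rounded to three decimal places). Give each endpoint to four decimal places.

p̂₁ = 0.53875, p̂₂ = 0.70897, so the observed difference is -0.17022.
SE = √(0.000916970 + 0.000284598) = √0.001201568 = 0.034664.
z* = 1.960 at the 95% level. Margin of error = 0.06794.
CI: -0.17022 ± 0.06794 = (-0.2382, -0.1023).

(-0.2382, -0.1023)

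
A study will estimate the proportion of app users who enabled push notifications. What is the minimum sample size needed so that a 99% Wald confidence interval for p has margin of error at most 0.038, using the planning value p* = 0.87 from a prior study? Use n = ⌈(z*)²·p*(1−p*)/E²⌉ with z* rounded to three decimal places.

For 99% confidence, z* = 2.576.
p*(1−p*) = 0.1131.
(z*)²·p*(1−p*)/E² = 6.635776·0.1131/0.001444 = 519.741.
Rounding up, n = 520.

n = 520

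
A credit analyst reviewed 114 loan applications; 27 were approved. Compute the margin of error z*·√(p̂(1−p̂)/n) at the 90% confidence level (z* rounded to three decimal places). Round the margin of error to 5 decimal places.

Sample proportion p̂ = 27/114 = 0.23684.
SE = √(p̂(1−p̂)/n) = √(0.180748/114) = 0.039818.
z* = 1.645 at the 90% level.
ME = 1.645·0.039818 = 0.06550.

ME = 0.06550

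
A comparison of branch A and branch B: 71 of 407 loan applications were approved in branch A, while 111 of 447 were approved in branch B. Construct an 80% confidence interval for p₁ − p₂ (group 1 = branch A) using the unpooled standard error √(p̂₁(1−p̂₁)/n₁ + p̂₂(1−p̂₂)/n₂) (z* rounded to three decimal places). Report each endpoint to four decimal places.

(-0.1095, -0.0383)

p̂₁ = 71/407 = 0.17445, p̂₂ = 111/447 = 0.24832; p̂₁ − p̂₂ = -0.07387.
Unpooled SE = √(p̂₁(1−p̂₁)/n₁ + p̂₂(1−p̂₂)/n₂) = √(0.000353846 + 0.000417580) = 0.027775.
The 80% critical value is z* = 1.282. Margin = 1.282·0.027775 = 0.03561.
CI: -0.07387 ± 0.03561 = (-0.1095, -0.0383).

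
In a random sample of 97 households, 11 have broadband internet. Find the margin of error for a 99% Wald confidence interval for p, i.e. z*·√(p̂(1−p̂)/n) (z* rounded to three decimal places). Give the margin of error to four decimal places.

The sample proportion is 11/97 = 0.11340.
Standard error of p̂: √(0.100542/97) = √0.001036516 = 0.032195.
z* = 2.576 at the 99% level.
ME = 2.576·0.032195 = 0.0829.

ME = 0.0829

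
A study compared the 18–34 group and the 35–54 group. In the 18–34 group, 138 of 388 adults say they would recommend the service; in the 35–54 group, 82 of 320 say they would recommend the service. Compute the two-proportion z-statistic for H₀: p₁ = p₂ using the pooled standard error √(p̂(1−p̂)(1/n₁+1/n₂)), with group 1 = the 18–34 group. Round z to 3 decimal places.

z = 2.845

p̂₁ = 138/388 = 0.35567, p̂₂ = 82/320 = 0.25625.
Pooled p̂ = (138+82)/(388+320) = 220/708 = 0.31073.
SE = √[p̂(1−p̂)(1/n₁+1/n₂)] = √[0.31073·0.68927·(1/388+1/320)] ≈ 0.034947.
z = (p̂₁ − p̂₂)/SE = (0.35567 − 0.25625)/0.034947 = 0.09942/0.034947 = 2.845.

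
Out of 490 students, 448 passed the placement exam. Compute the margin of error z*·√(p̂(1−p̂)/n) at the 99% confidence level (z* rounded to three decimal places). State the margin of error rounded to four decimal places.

With x = 448 successes in n = 490, p̂ = 0.91429.
Standard error of p̂: √(0.078367/490) = √0.000159933 = 0.012646.
For 99% confidence, z* = 2.576.
So ME = 0.0326.

ME = 0.0326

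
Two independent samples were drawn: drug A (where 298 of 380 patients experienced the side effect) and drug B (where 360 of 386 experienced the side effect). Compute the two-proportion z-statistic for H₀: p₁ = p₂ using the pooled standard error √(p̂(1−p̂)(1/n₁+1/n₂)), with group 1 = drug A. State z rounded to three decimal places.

z = -5.902

Sample proportions: p̂₁ = 298/380 = 0.78421 and p̂₂ = 360/386 = 0.93264.
Pooling: p̂ = 658/766 = 0.85901.
SE = √[p̂(1−p̂)(1/n₁+1/n₂)] = √[0.85901·0.14099·(1/380+1/386)] ≈ 0.025149.
z = -0.14843/0.025149 = -5.902.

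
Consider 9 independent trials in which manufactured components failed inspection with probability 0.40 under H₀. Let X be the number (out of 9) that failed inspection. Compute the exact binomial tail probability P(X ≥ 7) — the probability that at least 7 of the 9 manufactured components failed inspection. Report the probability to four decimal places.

P = 0.0250

X is binomial with n = 9 and p = 0.40.
P(X ≥ 7) = C(9,7)·0.40^7·0.60^2 + C(9,8)·0.40^8·0.60^1 + C(9,9)·0.40^9·0.60^0.
= 0.021234 + 0.003539 + 0.000262 = 0.0250.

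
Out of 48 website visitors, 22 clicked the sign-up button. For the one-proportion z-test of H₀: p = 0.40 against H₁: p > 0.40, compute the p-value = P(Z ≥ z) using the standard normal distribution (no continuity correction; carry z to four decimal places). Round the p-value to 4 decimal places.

The sample proportion is 22/48 = 0.45833.
Under H₀, SE = √(p₀(1−p₀)/n) = √(0.40·0.60/48) = √0.005000000 = 0.070711.
Test statistic (full precision, shown to 4 dp): z = (22/48 − 0.40)/SE₀ ≈ 0.8250.
p-value = P(Z ≥ z) with z = 0.8250 → 0.2047.

p-value = 0.2047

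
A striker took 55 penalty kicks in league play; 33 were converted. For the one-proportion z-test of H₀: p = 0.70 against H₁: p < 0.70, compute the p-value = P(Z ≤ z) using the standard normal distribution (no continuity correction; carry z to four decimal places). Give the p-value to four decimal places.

The sample proportion is 33/55 = 0.60000.
Null standard error: √(0.70·0.30/55) = √0.003818182 = 0.061791.
z = (p̂ − p₀)/SE = (33/55 − 0.70)/0.061791 ≈ -1.6183.
p-value = P(Z ≤ z) with z = -1.6183 → 0.0528.

p-value = 0.0528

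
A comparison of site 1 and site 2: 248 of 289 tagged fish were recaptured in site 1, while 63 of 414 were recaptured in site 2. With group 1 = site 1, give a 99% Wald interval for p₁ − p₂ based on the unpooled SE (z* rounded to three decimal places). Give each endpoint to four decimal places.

(0.6362, 0.7757)

p̂₁ = 248/289 = 0.85813, p̂₂ = 63/414 = 0.15217; p̂₁ − p̂₂ = 0.70596.
SE = √(0.000421252 + 0.000311635) = √0.000732887 = 0.027072.
z* = 2.576 at the 99% level. Margin of error = 0.06974.
CI: 0.70596 ± 0.06974 = (0.6362, 0.7757).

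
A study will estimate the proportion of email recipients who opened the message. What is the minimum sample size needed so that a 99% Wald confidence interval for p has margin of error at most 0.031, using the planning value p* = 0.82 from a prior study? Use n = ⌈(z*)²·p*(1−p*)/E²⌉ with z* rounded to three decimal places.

n = 1020

z* = 2.576 at the 99% level.
p*(1−p*) = 0.82·0.18 = 0.1476.
Required n before rounding: 6.635776 × 0.1476 / 0.031² = 1019.189.
Rounding up, n = 1020.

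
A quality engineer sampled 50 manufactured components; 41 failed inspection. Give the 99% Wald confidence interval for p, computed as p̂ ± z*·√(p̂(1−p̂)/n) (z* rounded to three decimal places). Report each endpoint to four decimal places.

(0.6800, 0.9600)

p̂ = 41/50 = 0.82000.
SE = √(p̂(1−p̂)/n) = √(0.147600/50) = 0.054332.
z* = 2.576 at the 99% level.
Margin of error: 2.576 × 0.054332 = 0.13996.
Interval: 0.82000 ± 0.13996 → (0.6800, 0.9600).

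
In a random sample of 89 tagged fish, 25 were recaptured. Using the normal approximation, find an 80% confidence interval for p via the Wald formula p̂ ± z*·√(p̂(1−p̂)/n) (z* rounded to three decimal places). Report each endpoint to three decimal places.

(0.220, 0.342)

p̂ = 25/89 = 0.28090.
Standard error of p̂: √(0.201995/89) = √0.002269603 = 0.047640.
z* = 1.282 at the 80% level.
Margin of error: 1.282 × 0.047640 = 0.06107.
CI: 0.28090 ± 0.06107 = (0.220, 0.342).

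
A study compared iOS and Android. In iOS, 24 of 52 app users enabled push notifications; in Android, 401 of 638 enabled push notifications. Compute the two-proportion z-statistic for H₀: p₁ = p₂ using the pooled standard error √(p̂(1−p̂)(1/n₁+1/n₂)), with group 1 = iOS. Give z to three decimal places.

Sample proportions: p̂₁ = 24/52 = 0.46154 and p̂₂ = 401/638 = 0.62853.
Pooled p̂ = (24+401)/(52+638) = 425/690 = 0.61594.
Pooled SE = √[0.2365574·0.02079817] ≈ 0.070142.
z = -0.16699/0.070142 = -2.381.

z = -2.381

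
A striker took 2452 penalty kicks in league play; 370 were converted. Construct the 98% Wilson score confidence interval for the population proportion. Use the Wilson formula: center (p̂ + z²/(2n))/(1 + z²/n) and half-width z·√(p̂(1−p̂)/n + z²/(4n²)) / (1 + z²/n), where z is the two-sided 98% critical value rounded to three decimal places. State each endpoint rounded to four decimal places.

Here p̂ = 370/2452 = 0.15090 and z = 2.326 (z² = 5.410276).
Denominator 1 + z²/n = 1 + 5.410276/2452 = 1.002206.
Adjusted center: (0.15090 + z²/(2n))/1.002206 = 0.15167.
Radicand: p̂(1−p̂)/n + z²/(4n²) = 0.000052254 + 0.000000225 = 0.000052479.
Half-width = 2.326·√0.000052479/1.002206 = 0.01681.
So the interval runs from 0.1349 to 0.1685.

(0.1349, 0.1685)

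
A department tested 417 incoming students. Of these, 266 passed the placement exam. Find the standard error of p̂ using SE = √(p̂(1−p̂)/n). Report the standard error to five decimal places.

SE = 0.02354

p̂ = 266/417 = 0.63789.
p̂(1−p̂) = 0.63789·0.36211 = 0.230986.
Dividing by n and taking the root: √0.000553923 = 0.02354.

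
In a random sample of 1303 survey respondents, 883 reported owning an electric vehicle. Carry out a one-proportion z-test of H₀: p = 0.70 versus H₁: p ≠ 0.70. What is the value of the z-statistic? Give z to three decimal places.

The sample proportion is 883/1303 = 0.67767.
Under H₀, SE = √(p₀(1−p₀)/n) = √(0.70·0.30/1303) = √0.000161167 = 0.012695.
z = (p̂ − p₀)/SE = (0.67767 − 0.70)/0.012695 = -1.759.

z = -1.759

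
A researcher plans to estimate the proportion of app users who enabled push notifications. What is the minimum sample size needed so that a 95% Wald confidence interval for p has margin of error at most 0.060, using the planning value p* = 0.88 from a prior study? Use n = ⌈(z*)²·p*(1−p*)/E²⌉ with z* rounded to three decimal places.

For 95% confidence, z* = 1.960.
p*(1−p*) = 0.88·0.12 = 0.1056.
Required n before rounding: 3.841600 × 0.1056 / 0.060² = 112.687.
Rounding up, n = 113.

n = 113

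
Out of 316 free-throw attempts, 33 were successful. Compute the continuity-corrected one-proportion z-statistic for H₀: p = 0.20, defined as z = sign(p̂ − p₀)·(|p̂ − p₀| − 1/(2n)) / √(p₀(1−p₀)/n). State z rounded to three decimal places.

The sample proportion is 33/316 = 0.10443. p̂ − p₀ = -0.095570.
Continuity correction 1/(2n) = 1/632 = 0.001582.
Corrected numerator: |-0.095570| − 0.001582 = 0.093988.
Under H₀, SE = √(p₀(1−p₀)/n) = √(0.20·0.80/316) = √0.000506329 = 0.022502.
z = −0.093988/0.022502 = -4.177.

z = -4.177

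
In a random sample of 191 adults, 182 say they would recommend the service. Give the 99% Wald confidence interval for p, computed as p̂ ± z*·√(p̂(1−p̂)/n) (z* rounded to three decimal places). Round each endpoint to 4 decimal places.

(0.9134, 0.9924)

With x = 182 successes in n = 191, p̂ = 0.95288.
SE(p̂) = √(0.95288·0.04712/191) = 0.015332.
z* = 2.576 at the 99% level.
Margin = 2.576·0.015332 = 0.03950.
CI: 0.95288 ± 0.03950 = (0.9134, 0.9924).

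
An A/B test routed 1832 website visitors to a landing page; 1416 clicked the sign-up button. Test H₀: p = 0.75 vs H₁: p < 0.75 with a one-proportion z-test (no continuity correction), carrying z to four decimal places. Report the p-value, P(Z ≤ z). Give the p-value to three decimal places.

p̂ = 1416/1832 = 0.77293.
SE₀ = √(0.75·0.25/1832) = 0.010117.
z = (p̂ − p₀)/SE = (1416/1832 − 0.75)/0.010117 ≈ 2.2661.
From the standard normal, P(Z ≤ z) = 0.988.

p-value = 0.988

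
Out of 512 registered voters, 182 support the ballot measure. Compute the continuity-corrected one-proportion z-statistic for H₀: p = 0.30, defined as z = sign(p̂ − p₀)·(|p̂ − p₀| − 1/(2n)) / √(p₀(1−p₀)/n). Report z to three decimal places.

z = 2.691

p̂ = 182/512 = 0.35547. p̂ − p₀ = 0.055469.
Continuity correction 1/(2n) = 1/1024 = 0.000977.
Corrected numerator: |0.055469| − 0.000977 = 0.054492.
Null standard error: √(0.30·0.70/512) = √0.000410156 = 0.020252.
z = +0.054492/0.020252 = 2.691.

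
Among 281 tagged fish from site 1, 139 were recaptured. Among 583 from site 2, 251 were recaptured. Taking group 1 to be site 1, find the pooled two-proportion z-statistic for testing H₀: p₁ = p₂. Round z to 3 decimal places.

p̂₁ = 139/281 = 0.49466, p̂₂ = 251/583 = 0.43053.
Pooling: p̂ = 390/864 = 0.45139.
Pooled SE = √[0.2476370·0.00527398] ≈ 0.036139.
z = 0.06413/0.036139 = 1.775.

z = 1.775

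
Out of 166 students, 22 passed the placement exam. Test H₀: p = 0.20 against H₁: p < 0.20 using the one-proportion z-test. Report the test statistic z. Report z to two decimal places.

z = -2.17

p̂ = 22/166 = 0.13253.
Under H₀, SE = √(p₀(1−p₀)/n) = √(0.20·0.80/166) = √0.000963855 = 0.031046.
z = (p̂ − p₀)/SE = (0.13253 − 0.20)/0.031046 = -2.17.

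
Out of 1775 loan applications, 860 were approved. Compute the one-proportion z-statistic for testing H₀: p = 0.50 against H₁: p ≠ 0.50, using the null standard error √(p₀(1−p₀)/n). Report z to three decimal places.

p̂ = 860/1775 = 0.48451.
Null standard error: √(0.50·0.50/1775) = √0.000140845 = 0.011868.
z = (0.48451 − 0.50)/0.011868 = -0.01549/0.011868 = -1.305.

z = -1.305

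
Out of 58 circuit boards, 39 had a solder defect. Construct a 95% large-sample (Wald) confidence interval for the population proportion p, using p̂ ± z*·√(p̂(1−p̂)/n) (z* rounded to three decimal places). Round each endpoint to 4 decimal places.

With x = 39 successes in n = 58, p̂ = 0.67241.
SE(p̂) = √(0.67241·0.32759/58) = 0.061626.
z* = 1.960 at the 95% level.
Margin of error: 1.960 × 0.061626 = 0.12079.
CI: 0.67241 ± 0.12079 = (0.5516, 0.7932).

(0.5516, 0.7932)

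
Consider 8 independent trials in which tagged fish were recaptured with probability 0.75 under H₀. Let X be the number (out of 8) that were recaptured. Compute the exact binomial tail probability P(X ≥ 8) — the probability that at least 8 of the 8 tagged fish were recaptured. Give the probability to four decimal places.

X ~ Binomial(n=8, p=0.75).
P(X ≥ 8) = C(8,8)·0.75^8·0.25^0.
= 0.100113 = 0.1001.

P = 0.1001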